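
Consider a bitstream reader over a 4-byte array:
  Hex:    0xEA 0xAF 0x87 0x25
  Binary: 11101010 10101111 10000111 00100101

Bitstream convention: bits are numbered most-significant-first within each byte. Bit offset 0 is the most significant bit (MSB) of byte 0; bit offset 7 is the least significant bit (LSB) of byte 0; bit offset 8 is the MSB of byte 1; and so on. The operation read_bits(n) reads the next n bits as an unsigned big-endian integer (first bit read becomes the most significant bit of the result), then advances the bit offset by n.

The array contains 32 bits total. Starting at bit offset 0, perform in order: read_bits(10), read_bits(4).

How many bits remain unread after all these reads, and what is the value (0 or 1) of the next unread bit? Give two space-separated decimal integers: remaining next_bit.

Answer: 18 1

Derivation:
Read 1: bits[0:10] width=10 -> value=938 (bin 1110101010); offset now 10 = byte 1 bit 2; 22 bits remain
Read 2: bits[10:14] width=4 -> value=11 (bin 1011); offset now 14 = byte 1 bit 6; 18 bits remain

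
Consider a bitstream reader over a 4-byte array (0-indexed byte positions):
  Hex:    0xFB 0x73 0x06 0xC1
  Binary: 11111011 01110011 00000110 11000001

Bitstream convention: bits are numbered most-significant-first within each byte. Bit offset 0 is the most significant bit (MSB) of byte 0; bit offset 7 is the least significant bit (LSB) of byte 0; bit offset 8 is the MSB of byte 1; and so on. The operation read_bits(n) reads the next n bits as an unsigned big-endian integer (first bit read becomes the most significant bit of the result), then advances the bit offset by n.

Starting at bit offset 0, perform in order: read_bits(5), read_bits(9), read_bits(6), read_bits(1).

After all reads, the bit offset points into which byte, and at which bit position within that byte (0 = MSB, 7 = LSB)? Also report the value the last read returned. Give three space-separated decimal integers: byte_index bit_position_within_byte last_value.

Read 1: bits[0:5] width=5 -> value=31 (bin 11111); offset now 5 = byte 0 bit 5; 27 bits remain
Read 2: bits[5:14] width=9 -> value=220 (bin 011011100); offset now 14 = byte 1 bit 6; 18 bits remain
Read 3: bits[14:20] width=6 -> value=48 (bin 110000); offset now 20 = byte 2 bit 4; 12 bits remain
Read 4: bits[20:21] width=1 -> value=0 (bin 0); offset now 21 = byte 2 bit 5; 11 bits remain

Answer: 2 5 0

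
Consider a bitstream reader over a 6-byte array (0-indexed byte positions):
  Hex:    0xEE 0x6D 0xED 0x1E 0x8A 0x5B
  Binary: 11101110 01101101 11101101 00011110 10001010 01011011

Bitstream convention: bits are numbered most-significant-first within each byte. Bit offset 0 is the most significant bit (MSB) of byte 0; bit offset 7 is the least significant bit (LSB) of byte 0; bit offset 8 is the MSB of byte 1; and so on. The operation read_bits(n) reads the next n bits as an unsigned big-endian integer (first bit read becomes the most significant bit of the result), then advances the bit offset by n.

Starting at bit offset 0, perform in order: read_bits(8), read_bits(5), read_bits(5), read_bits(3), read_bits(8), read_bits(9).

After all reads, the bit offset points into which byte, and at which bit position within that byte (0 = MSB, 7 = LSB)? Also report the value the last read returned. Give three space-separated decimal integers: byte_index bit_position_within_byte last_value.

Read 1: bits[0:8] width=8 -> value=238 (bin 11101110); offset now 8 = byte 1 bit 0; 40 bits remain
Read 2: bits[8:13] width=5 -> value=13 (bin 01101); offset now 13 = byte 1 bit 5; 35 bits remain
Read 3: bits[13:18] width=5 -> value=23 (bin 10111); offset now 18 = byte 2 bit 2; 30 bits remain
Read 4: bits[18:21] width=3 -> value=5 (bin 101); offset now 21 = byte 2 bit 5; 27 bits remain
Read 5: bits[21:29] width=8 -> value=163 (bin 10100011); offset now 29 = byte 3 bit 5; 19 bits remain
Read 6: bits[29:38] width=9 -> value=418 (bin 110100010); offset now 38 = byte 4 bit 6; 10 bits remain

Answer: 4 6 418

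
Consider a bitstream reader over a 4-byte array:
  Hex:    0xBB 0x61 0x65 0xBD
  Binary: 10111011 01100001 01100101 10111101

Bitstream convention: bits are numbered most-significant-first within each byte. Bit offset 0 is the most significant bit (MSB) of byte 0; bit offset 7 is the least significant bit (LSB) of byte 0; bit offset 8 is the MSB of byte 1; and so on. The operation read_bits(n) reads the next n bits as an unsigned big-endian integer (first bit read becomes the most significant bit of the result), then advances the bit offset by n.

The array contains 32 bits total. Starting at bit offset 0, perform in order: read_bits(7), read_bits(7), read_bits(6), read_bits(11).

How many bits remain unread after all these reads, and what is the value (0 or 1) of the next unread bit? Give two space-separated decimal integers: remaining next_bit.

Read 1: bits[0:7] width=7 -> value=93 (bin 1011101); offset now 7 = byte 0 bit 7; 25 bits remain
Read 2: bits[7:14] width=7 -> value=88 (bin 1011000); offset now 14 = byte 1 bit 6; 18 bits remain
Read 3: bits[14:20] width=6 -> value=22 (bin 010110); offset now 20 = byte 2 bit 4; 12 bits remain
Read 4: bits[20:31] width=11 -> value=734 (bin 01011011110); offset now 31 = byte 3 bit 7; 1 bits remain

Answer: 1 1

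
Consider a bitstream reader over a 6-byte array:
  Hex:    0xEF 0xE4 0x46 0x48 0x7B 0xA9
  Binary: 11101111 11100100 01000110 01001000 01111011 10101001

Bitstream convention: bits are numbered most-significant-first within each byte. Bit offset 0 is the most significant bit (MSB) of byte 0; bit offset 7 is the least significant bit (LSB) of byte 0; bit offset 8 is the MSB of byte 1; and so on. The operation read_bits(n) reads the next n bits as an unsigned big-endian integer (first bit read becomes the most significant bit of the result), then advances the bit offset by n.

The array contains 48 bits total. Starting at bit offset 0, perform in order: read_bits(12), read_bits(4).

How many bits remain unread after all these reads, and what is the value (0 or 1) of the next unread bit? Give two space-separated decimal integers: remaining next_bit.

Read 1: bits[0:12] width=12 -> value=3838 (bin 111011111110); offset now 12 = byte 1 bit 4; 36 bits remain
Read 2: bits[12:16] width=4 -> value=4 (bin 0100); offset now 16 = byte 2 bit 0; 32 bits remain

Answer: 32 0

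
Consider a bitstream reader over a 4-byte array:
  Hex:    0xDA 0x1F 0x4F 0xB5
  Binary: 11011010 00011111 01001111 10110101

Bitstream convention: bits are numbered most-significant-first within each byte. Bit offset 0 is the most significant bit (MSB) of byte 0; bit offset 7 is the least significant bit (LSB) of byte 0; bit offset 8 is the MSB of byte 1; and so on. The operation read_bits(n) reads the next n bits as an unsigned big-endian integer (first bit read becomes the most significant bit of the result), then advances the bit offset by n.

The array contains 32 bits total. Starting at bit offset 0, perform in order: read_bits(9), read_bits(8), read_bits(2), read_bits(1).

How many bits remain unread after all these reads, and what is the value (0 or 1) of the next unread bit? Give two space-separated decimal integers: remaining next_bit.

Read 1: bits[0:9] width=9 -> value=436 (bin 110110100); offset now 9 = byte 1 bit 1; 23 bits remain
Read 2: bits[9:17] width=8 -> value=62 (bin 00111110); offset now 17 = byte 2 bit 1; 15 bits remain
Read 3: bits[17:19] width=2 -> value=2 (bin 10); offset now 19 = byte 2 bit 3; 13 bits remain
Read 4: bits[19:20] width=1 -> value=0 (bin 0); offset now 20 = byte 2 bit 4; 12 bits remain

Answer: 12 1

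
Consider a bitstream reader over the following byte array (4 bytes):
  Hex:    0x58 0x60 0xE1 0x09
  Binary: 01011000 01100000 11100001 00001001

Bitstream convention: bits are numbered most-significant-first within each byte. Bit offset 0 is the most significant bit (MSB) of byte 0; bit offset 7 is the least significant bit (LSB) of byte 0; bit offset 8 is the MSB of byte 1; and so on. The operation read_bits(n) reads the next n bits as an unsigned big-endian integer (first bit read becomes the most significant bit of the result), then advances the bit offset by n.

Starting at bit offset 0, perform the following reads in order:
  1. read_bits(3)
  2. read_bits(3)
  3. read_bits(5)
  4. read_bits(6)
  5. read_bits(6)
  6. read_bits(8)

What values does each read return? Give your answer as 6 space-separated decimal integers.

Read 1: bits[0:3] width=3 -> value=2 (bin 010); offset now 3 = byte 0 bit 3; 29 bits remain
Read 2: bits[3:6] width=3 -> value=6 (bin 110); offset now 6 = byte 0 bit 6; 26 bits remain
Read 3: bits[6:11] width=5 -> value=3 (bin 00011); offset now 11 = byte 1 bit 3; 21 bits remain
Read 4: bits[11:17] width=6 -> value=1 (bin 000001); offset now 17 = byte 2 bit 1; 15 bits remain
Read 5: bits[17:23] width=6 -> value=48 (bin 110000); offset now 23 = byte 2 bit 7; 9 bits remain
Read 6: bits[23:31] width=8 -> value=132 (bin 10000100); offset now 31 = byte 3 bit 7; 1 bits remain

Answer: 2 6 3 1 48 132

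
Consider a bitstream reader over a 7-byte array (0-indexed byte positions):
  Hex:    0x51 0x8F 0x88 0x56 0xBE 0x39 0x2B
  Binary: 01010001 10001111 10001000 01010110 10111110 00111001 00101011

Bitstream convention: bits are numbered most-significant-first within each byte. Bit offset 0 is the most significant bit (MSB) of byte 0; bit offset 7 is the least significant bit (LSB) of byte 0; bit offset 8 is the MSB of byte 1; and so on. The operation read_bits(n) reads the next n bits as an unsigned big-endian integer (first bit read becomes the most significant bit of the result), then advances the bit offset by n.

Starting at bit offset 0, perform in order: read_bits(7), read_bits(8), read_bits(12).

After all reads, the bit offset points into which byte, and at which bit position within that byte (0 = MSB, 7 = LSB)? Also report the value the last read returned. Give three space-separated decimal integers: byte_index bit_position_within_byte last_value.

Read 1: bits[0:7] width=7 -> value=40 (bin 0101000); offset now 7 = byte 0 bit 7; 49 bits remain
Read 2: bits[7:15] width=8 -> value=199 (bin 11000111); offset now 15 = byte 1 bit 7; 41 bits remain
Read 3: bits[15:27] width=12 -> value=3138 (bin 110001000010); offset now 27 = byte 3 bit 3; 29 bits remain

Answer: 3 3 3138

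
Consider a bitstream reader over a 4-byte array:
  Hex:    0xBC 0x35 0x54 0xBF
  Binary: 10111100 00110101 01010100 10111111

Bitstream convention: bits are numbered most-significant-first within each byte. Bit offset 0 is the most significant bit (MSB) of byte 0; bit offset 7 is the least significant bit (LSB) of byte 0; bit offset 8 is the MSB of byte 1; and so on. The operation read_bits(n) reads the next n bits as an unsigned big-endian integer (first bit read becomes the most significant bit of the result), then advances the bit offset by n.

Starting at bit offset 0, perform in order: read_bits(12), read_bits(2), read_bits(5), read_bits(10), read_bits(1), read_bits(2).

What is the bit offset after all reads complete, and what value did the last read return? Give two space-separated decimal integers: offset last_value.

Read 1: bits[0:12] width=12 -> value=3011 (bin 101111000011); offset now 12 = byte 1 bit 4; 20 bits remain
Read 2: bits[12:14] width=2 -> value=1 (bin 01); offset now 14 = byte 1 bit 6; 18 bits remain
Read 3: bits[14:19] width=5 -> value=10 (bin 01010); offset now 19 = byte 2 bit 3; 13 bits remain
Read 4: bits[19:29] width=10 -> value=663 (bin 1010010111); offset now 29 = byte 3 bit 5; 3 bits remain
Read 5: bits[29:30] width=1 -> value=1 (bin 1); offset now 30 = byte 3 bit 6; 2 bits remain
Read 6: bits[30:32] width=2 -> value=3 (bin 11); offset now 32 = byte 4 bit 0; 0 bits remain

Answer: 32 3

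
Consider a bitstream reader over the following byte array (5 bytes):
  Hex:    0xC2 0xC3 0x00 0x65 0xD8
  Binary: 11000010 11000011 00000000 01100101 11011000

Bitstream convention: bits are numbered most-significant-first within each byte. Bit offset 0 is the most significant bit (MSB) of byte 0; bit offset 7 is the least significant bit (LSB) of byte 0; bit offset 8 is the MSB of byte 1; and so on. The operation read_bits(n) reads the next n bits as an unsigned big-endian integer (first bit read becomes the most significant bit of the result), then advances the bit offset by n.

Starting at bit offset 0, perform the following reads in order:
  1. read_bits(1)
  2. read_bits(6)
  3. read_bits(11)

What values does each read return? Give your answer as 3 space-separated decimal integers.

Answer: 1 33 780

Derivation:
Read 1: bits[0:1] width=1 -> value=1 (bin 1); offset now 1 = byte 0 bit 1; 39 bits remain
Read 2: bits[1:7] width=6 -> value=33 (bin 100001); offset now 7 = byte 0 bit 7; 33 bits remain
Read 3: bits[7:18] width=11 -> value=780 (bin 01100001100); offset now 18 = byte 2 bit 2; 22 bits remain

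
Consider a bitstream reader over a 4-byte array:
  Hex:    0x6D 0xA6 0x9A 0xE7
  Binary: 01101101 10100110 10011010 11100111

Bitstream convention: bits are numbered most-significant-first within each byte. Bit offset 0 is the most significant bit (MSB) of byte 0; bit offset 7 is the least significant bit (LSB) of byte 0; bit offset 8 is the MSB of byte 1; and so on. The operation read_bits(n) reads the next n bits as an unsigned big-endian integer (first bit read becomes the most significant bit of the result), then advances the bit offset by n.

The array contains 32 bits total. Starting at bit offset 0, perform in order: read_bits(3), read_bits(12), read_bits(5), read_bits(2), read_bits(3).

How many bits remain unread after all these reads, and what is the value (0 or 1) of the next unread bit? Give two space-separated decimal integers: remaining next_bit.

Answer: 7 1

Derivation:
Read 1: bits[0:3] width=3 -> value=3 (bin 011); offset now 3 = byte 0 bit 3; 29 bits remain
Read 2: bits[3:15] width=12 -> value=1747 (bin 011011010011); offset now 15 = byte 1 bit 7; 17 bits remain
Read 3: bits[15:20] width=5 -> value=9 (bin 01001); offset now 20 = byte 2 bit 4; 12 bits remain
Read 4: bits[20:22] width=2 -> value=2 (bin 10); offset now 22 = byte 2 bit 6; 10 bits remain
Read 5: bits[22:25] width=3 -> value=5 (bin 101); offset now 25 = byte 3 bit 1; 7 bits remain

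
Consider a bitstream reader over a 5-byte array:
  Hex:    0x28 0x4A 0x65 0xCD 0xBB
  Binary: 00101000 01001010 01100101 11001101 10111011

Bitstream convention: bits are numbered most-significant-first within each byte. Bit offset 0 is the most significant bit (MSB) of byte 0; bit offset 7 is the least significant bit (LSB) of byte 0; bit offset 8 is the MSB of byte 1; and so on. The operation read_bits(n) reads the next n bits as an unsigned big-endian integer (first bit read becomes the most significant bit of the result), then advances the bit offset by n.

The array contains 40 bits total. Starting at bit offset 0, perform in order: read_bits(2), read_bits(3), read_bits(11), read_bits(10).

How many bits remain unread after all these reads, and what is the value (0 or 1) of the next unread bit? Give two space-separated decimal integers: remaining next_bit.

Answer: 14 0

Derivation:
Read 1: bits[0:2] width=2 -> value=0 (bin 00); offset now 2 = byte 0 bit 2; 38 bits remain
Read 2: bits[2:5] width=3 -> value=5 (bin 101); offset now 5 = byte 0 bit 5; 35 bits remain
Read 3: bits[5:16] width=11 -> value=74 (bin 00001001010); offset now 16 = byte 2 bit 0; 24 bits remain
Read 4: bits[16:26] width=10 -> value=407 (bin 0110010111); offset now 26 = byte 3 bit 2; 14 bits remain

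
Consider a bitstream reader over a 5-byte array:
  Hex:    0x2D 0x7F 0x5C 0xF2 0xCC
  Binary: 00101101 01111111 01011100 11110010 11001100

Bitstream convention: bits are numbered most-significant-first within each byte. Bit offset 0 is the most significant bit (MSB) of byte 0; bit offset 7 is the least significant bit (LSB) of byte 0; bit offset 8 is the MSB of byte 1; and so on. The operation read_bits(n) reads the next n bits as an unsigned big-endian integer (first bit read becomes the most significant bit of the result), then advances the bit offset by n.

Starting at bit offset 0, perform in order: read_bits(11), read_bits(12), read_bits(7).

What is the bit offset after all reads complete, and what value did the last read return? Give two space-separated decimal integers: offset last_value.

Answer: 30 60

Derivation:
Read 1: bits[0:11] width=11 -> value=363 (bin 00101101011); offset now 11 = byte 1 bit 3; 29 bits remain
Read 2: bits[11:23] width=12 -> value=4014 (bin 111110101110); offset now 23 = byte 2 bit 7; 17 bits remain
Read 3: bits[23:30] width=7 -> value=60 (bin 0111100); offset now 30 = byte 3 bit 6; 10 bits remain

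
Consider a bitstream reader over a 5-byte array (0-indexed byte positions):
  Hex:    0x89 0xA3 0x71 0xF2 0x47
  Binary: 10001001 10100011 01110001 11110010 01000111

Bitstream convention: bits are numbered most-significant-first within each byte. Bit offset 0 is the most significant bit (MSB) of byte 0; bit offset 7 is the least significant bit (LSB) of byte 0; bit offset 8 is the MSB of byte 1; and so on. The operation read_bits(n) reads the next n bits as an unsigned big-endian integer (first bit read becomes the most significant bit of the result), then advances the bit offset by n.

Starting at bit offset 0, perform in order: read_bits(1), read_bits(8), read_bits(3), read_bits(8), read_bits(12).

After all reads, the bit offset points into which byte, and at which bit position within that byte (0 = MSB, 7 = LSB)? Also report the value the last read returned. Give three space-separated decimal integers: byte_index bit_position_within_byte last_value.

Read 1: bits[0:1] width=1 -> value=1 (bin 1); offset now 1 = byte 0 bit 1; 39 bits remain
Read 2: bits[1:9] width=8 -> value=19 (bin 00010011); offset now 9 = byte 1 bit 1; 31 bits remain
Read 3: bits[9:12] width=3 -> value=2 (bin 010); offset now 12 = byte 1 bit 4; 28 bits remain
Read 4: bits[12:20] width=8 -> value=55 (bin 00110111); offset now 20 = byte 2 bit 4; 20 bits remain
Read 5: bits[20:32] width=12 -> value=498 (bin 000111110010); offset now 32 = byte 4 bit 0; 8 bits remain

Answer: 4 0 498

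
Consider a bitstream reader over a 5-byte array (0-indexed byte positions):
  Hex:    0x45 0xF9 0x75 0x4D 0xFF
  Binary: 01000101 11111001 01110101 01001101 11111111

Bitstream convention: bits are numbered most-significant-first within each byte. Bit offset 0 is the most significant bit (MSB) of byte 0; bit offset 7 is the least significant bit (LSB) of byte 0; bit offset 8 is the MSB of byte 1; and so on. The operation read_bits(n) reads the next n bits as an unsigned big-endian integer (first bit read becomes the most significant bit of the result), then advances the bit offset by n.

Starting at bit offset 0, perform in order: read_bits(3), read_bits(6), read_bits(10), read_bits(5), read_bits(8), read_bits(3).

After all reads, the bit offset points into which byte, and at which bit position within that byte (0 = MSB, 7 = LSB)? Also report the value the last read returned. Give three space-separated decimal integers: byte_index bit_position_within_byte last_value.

Read 1: bits[0:3] width=3 -> value=2 (bin 010); offset now 3 = byte 0 bit 3; 37 bits remain
Read 2: bits[3:9] width=6 -> value=11 (bin 001011); offset now 9 = byte 1 bit 1; 31 bits remain
Read 3: bits[9:19] width=10 -> value=971 (bin 1111001011); offset now 19 = byte 2 bit 3; 21 bits remain
Read 4: bits[19:24] width=5 -> value=21 (bin 10101); offset now 24 = byte 3 bit 0; 16 bits remain
Read 5: bits[24:32] width=8 -> value=77 (bin 01001101); offset now 32 = byte 4 bit 0; 8 bits remain
Read 6: bits[32:35] width=3 -> value=7 (bin 111); offset now 35 = byte 4 bit 3; 5 bits remain

Answer: 4 3 7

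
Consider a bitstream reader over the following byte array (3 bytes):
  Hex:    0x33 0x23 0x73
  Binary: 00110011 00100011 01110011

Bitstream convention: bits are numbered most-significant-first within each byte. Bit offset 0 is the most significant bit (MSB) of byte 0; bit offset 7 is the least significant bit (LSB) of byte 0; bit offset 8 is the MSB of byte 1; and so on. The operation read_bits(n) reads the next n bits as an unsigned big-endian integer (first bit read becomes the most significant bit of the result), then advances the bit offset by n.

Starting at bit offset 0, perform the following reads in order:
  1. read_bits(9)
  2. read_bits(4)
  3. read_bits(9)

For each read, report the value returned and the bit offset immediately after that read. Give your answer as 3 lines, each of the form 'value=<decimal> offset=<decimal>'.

Answer: value=102 offset=9
value=4 offset=13
value=220 offset=22

Derivation:
Read 1: bits[0:9] width=9 -> value=102 (bin 001100110); offset now 9 = byte 1 bit 1; 15 bits remain
Read 2: bits[9:13] width=4 -> value=4 (bin 0100); offset now 13 = byte 1 bit 5; 11 bits remain
Read 3: bits[13:22] width=9 -> value=220 (bin 011011100); offset now 22 = byte 2 bit 6; 2 bits remain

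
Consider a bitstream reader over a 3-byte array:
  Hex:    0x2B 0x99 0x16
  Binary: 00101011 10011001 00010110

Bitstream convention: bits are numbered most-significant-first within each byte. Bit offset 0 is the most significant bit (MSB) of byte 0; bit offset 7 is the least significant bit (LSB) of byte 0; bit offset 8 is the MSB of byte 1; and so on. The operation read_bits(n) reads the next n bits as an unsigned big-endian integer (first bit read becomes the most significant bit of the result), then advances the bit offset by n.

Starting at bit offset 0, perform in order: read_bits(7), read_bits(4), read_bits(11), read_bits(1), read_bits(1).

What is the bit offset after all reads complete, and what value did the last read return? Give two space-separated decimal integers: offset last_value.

Answer: 24 0

Derivation:
Read 1: bits[0:7] width=7 -> value=21 (bin 0010101); offset now 7 = byte 0 bit 7; 17 bits remain
Read 2: bits[7:11] width=4 -> value=12 (bin 1100); offset now 11 = byte 1 bit 3; 13 bits remain
Read 3: bits[11:22] width=11 -> value=1605 (bin 11001000101); offset now 22 = byte 2 bit 6; 2 bits remain
Read 4: bits[22:23] width=1 -> value=1 (bin 1); offset now 23 = byte 2 bit 7; 1 bits remain
Read 5: bits[23:24] width=1 -> value=0 (bin 0); offset now 24 = byte 3 bit 0; 0 bits remain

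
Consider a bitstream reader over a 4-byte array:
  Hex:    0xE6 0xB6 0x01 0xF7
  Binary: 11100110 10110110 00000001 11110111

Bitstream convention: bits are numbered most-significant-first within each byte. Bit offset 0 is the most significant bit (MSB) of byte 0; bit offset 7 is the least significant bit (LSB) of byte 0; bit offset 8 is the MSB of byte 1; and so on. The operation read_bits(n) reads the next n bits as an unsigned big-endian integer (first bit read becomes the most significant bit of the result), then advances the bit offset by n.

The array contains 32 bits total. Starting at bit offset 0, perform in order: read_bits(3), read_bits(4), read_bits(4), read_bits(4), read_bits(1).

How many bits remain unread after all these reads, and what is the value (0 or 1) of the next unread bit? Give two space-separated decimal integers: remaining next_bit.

Answer: 16 0

Derivation:
Read 1: bits[0:3] width=3 -> value=7 (bin 111); offset now 3 = byte 0 bit 3; 29 bits remain
Read 2: bits[3:7] width=4 -> value=3 (bin 0011); offset now 7 = byte 0 bit 7; 25 bits remain
Read 3: bits[7:11] width=4 -> value=5 (bin 0101); offset now 11 = byte 1 bit 3; 21 bits remain
Read 4: bits[11:15] width=4 -> value=11 (bin 1011); offset now 15 = byte 1 bit 7; 17 bits remain
Read 5: bits[15:16] width=1 -> value=0 (bin 0); offset now 16 = byte 2 bit 0; 16 bits remain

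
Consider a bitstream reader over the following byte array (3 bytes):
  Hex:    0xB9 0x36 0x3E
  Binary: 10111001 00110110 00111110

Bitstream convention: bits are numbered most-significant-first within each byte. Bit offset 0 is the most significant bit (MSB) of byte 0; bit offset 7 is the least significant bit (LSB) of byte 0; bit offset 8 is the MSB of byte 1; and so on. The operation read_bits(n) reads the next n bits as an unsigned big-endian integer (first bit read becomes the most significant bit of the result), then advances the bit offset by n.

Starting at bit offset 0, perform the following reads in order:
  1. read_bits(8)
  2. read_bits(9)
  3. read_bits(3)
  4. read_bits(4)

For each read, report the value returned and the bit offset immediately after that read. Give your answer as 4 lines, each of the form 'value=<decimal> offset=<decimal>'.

Read 1: bits[0:8] width=8 -> value=185 (bin 10111001); offset now 8 = byte 1 bit 0; 16 bits remain
Read 2: bits[8:17] width=9 -> value=108 (bin 001101100); offset now 17 = byte 2 bit 1; 7 bits remain
Read 3: bits[17:20] width=3 -> value=3 (bin 011); offset now 20 = byte 2 bit 4; 4 bits remain
Read 4: bits[20:24] width=4 -> value=14 (bin 1110); offset now 24 = byte 3 bit 0; 0 bits remain

Answer: value=185 offset=8
value=108 offset=17
value=3 offset=20
value=14 offset=24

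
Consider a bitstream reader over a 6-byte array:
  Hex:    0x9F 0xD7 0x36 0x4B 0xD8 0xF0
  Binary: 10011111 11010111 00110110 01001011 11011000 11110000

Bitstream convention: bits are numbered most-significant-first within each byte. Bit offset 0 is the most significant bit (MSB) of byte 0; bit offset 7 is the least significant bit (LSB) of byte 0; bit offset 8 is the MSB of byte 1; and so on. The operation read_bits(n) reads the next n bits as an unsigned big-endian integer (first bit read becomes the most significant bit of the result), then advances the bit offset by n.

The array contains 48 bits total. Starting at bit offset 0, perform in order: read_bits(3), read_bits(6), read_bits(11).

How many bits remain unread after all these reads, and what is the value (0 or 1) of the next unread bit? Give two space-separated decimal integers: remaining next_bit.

Read 1: bits[0:3] width=3 -> value=4 (bin 100); offset now 3 = byte 0 bit 3; 45 bits remain
Read 2: bits[3:9] width=6 -> value=63 (bin 111111); offset now 9 = byte 1 bit 1; 39 bits remain
Read 3: bits[9:20] width=11 -> value=1395 (bin 10101110011); offset now 20 = byte 2 bit 4; 28 bits remain

Answer: 28 0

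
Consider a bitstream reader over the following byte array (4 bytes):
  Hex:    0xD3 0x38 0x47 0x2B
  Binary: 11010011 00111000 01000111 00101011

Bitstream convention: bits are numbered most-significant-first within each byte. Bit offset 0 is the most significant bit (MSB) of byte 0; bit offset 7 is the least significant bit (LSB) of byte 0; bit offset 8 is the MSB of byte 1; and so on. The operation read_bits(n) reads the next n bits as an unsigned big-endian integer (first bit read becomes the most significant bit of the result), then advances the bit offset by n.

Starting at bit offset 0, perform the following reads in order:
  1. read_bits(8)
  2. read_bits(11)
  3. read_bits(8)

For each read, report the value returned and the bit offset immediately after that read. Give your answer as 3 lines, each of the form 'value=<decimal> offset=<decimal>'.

Read 1: bits[0:8] width=8 -> value=211 (bin 11010011); offset now 8 = byte 1 bit 0; 24 bits remain
Read 2: bits[8:19] width=11 -> value=450 (bin 00111000010); offset now 19 = byte 2 bit 3; 13 bits remain
Read 3: bits[19:27] width=8 -> value=57 (bin 00111001); offset now 27 = byte 3 bit 3; 5 bits remain

Answer: value=211 offset=8
value=450 offset=19
value=57 offset=27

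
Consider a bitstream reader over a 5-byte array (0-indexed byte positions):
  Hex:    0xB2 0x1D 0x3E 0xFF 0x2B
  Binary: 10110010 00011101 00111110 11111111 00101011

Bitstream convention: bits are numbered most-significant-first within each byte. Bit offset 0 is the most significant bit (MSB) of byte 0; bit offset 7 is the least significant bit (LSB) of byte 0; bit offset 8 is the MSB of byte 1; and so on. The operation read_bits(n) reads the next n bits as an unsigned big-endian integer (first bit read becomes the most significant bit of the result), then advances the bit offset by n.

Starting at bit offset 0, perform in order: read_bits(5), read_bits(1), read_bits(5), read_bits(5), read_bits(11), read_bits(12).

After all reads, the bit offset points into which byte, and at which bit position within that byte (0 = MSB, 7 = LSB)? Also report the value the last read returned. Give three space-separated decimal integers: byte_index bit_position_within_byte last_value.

Read 1: bits[0:5] width=5 -> value=22 (bin 10110); offset now 5 = byte 0 bit 5; 35 bits remain
Read 2: bits[5:6] width=1 -> value=0 (bin 0); offset now 6 = byte 0 bit 6; 34 bits remain
Read 3: bits[6:11] width=5 -> value=16 (bin 10000); offset now 11 = byte 1 bit 3; 29 bits remain
Read 4: bits[11:16] width=5 -> value=29 (bin 11101); offset now 16 = byte 2 bit 0; 24 bits remain
Read 5: bits[16:27] width=11 -> value=503 (bin 00111110111); offset now 27 = byte 3 bit 3; 13 bits remain
Read 6: bits[27:39] width=12 -> value=3989 (bin 111110010101); offset now 39 = byte 4 bit 7; 1 bits remain

Answer: 4 7 3989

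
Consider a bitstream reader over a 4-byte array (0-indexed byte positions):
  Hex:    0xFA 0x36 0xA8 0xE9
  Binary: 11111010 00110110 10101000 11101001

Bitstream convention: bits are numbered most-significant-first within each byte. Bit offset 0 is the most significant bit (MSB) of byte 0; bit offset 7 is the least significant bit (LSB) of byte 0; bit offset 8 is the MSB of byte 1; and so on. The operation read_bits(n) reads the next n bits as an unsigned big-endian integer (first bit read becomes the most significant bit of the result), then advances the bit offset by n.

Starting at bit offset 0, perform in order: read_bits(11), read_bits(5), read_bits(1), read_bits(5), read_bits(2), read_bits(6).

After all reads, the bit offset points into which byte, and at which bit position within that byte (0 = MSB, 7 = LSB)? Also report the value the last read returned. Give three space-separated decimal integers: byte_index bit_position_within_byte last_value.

Read 1: bits[0:11] width=11 -> value=2001 (bin 11111010001); offset now 11 = byte 1 bit 3; 21 bits remain
Read 2: bits[11:16] width=5 -> value=22 (bin 10110); offset now 16 = byte 2 bit 0; 16 bits remain
Read 3: bits[16:17] width=1 -> value=1 (bin 1); offset now 17 = byte 2 bit 1; 15 bits remain
Read 4: bits[17:22] width=5 -> value=10 (bin 01010); offset now 22 = byte 2 bit 6; 10 bits remain
Read 5: bits[22:24] width=2 -> value=0 (bin 00); offset now 24 = byte 3 bit 0; 8 bits remain
Read 6: bits[24:30] width=6 -> value=58 (bin 111010); offset now 30 = byte 3 bit 6; 2 bits remain

Answer: 3 6 58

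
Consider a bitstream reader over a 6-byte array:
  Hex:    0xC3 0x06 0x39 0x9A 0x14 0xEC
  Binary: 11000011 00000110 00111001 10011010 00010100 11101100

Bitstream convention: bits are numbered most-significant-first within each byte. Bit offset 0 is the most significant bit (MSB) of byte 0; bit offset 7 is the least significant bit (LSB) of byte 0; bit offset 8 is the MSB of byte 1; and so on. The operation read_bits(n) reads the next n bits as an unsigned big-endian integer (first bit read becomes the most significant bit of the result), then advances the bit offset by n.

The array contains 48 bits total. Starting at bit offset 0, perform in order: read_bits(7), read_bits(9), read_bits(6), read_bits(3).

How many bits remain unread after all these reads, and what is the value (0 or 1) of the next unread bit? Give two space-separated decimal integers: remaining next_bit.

Read 1: bits[0:7] width=7 -> value=97 (bin 1100001); offset now 7 = byte 0 bit 7; 41 bits remain
Read 2: bits[7:16] width=9 -> value=262 (bin 100000110); offset now 16 = byte 2 bit 0; 32 bits remain
Read 3: bits[16:22] width=6 -> value=14 (bin 001110); offset now 22 = byte 2 bit 6; 26 bits remain
Read 4: bits[22:25] width=3 -> value=3 (bin 011); offset now 25 = byte 3 bit 1; 23 bits remain

Answer: 23 0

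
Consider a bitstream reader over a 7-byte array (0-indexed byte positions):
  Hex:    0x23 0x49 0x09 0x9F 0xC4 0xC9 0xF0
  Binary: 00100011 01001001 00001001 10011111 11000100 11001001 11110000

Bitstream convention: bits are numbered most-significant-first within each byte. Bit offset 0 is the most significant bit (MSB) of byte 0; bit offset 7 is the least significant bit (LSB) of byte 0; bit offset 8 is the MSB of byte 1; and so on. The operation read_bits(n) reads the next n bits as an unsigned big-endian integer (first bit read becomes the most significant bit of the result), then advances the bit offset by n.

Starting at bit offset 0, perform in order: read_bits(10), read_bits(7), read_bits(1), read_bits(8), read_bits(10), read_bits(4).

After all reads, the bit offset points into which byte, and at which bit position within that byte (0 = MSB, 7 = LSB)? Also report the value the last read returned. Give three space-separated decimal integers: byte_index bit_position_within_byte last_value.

Read 1: bits[0:10] width=10 -> value=141 (bin 0010001101); offset now 10 = byte 1 bit 2; 46 bits remain
Read 2: bits[10:17] width=7 -> value=18 (bin 0010010); offset now 17 = byte 2 bit 1; 39 bits remain
Read 3: bits[17:18] width=1 -> value=0 (bin 0); offset now 18 = byte 2 bit 2; 38 bits remain
Read 4: bits[18:26] width=8 -> value=38 (bin 00100110); offset now 26 = byte 3 bit 2; 30 bits remain
Read 5: bits[26:36] width=10 -> value=508 (bin 0111111100); offset now 36 = byte 4 bit 4; 20 bits remain
Read 6: bits[36:40] width=4 -> value=4 (bin 0100); offset now 40 = byte 5 bit 0; 16 bits remain

Answer: 5 0 4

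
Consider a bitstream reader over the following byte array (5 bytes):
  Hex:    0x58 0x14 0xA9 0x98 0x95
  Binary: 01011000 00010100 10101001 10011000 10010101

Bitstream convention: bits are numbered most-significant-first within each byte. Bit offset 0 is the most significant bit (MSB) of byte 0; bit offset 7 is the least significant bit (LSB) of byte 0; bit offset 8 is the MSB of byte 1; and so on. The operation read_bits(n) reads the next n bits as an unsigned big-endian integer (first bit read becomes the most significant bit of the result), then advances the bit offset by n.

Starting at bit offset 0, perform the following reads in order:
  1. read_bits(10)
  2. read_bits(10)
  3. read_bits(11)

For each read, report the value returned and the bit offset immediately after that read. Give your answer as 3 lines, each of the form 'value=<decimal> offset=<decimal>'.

Read 1: bits[0:10] width=10 -> value=352 (bin 0101100000); offset now 10 = byte 1 bit 2; 30 bits remain
Read 2: bits[10:20] width=10 -> value=330 (bin 0101001010); offset now 20 = byte 2 bit 4; 20 bits remain
Read 3: bits[20:31] width=11 -> value=1228 (bin 10011001100); offset now 31 = byte 3 bit 7; 9 bits remain

Answer: value=352 offset=10
value=330 offset=20
value=1228 offset=31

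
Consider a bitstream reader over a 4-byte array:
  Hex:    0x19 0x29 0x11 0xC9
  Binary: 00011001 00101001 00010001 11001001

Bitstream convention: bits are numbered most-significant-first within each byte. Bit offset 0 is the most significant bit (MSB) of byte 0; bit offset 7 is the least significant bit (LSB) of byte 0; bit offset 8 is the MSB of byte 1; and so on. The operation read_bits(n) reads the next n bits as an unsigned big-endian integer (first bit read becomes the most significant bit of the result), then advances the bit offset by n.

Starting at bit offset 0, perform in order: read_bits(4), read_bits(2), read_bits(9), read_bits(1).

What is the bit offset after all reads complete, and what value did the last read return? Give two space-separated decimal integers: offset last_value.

Read 1: bits[0:4] width=4 -> value=1 (bin 0001); offset now 4 = byte 0 bit 4; 28 bits remain
Read 2: bits[4:6] width=2 -> value=2 (bin 10); offset now 6 = byte 0 bit 6; 26 bits remain
Read 3: bits[6:15] width=9 -> value=148 (bin 010010100); offset now 15 = byte 1 bit 7; 17 bits remain
Read 4: bits[15:16] width=1 -> value=1 (bin 1); offset now 16 = byte 2 bit 0; 16 bits remain

Answer: 16 1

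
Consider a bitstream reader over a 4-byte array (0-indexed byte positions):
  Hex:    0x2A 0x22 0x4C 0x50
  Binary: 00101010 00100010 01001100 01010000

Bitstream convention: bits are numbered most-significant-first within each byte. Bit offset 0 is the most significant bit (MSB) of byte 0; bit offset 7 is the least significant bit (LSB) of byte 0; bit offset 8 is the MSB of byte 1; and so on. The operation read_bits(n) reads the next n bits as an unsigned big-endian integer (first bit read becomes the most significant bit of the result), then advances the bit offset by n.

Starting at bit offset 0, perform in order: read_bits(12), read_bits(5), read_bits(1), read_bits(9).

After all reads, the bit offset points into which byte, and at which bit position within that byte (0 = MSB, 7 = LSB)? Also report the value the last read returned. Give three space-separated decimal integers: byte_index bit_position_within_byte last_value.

Answer: 3 3 98

Derivation:
Read 1: bits[0:12] width=12 -> value=674 (bin 001010100010); offset now 12 = byte 1 bit 4; 20 bits remain
Read 2: bits[12:17] width=5 -> value=4 (bin 00100); offset now 17 = byte 2 bit 1; 15 bits remain
Read 3: bits[17:18] width=1 -> value=1 (bin 1); offset now 18 = byte 2 bit 2; 14 bits remain
Read 4: bits[18:27] width=9 -> value=98 (bin 001100010); offset now 27 = byte 3 bit 3; 5 bits remain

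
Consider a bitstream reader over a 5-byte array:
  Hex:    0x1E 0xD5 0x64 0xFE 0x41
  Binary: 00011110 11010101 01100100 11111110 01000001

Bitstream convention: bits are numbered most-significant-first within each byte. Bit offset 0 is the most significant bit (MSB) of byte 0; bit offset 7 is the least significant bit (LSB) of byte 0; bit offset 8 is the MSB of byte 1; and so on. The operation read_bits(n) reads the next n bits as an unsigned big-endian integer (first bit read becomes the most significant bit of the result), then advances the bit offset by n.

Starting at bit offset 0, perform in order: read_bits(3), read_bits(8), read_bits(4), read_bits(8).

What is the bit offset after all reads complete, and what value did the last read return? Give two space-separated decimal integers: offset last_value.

Read 1: bits[0:3] width=3 -> value=0 (bin 000); offset now 3 = byte 0 bit 3; 37 bits remain
Read 2: bits[3:11] width=8 -> value=246 (bin 11110110); offset now 11 = byte 1 bit 3; 29 bits remain
Read 3: bits[11:15] width=4 -> value=10 (bin 1010); offset now 15 = byte 1 bit 7; 25 bits remain
Read 4: bits[15:23] width=8 -> value=178 (bin 10110010); offset now 23 = byte 2 bit 7; 17 bits remain

Answer: 23 178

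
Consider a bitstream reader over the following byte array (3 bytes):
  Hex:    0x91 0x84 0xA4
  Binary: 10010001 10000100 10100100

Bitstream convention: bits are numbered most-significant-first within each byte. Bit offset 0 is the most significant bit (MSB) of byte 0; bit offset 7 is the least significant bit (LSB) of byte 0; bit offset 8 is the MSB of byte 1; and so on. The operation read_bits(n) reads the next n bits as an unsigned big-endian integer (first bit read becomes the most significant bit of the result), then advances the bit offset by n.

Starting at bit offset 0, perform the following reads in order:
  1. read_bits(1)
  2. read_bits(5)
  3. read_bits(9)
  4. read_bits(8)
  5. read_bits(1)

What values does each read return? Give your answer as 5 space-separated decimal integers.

Answer: 1 4 194 82 0

Derivation:
Read 1: bits[0:1] width=1 -> value=1 (bin 1); offset now 1 = byte 0 bit 1; 23 bits remain
Read 2: bits[1:6] width=5 -> value=4 (bin 00100); offset now 6 = byte 0 bit 6; 18 bits remain
Read 3: bits[6:15] width=9 -> value=194 (bin 011000010); offset now 15 = byte 1 bit 7; 9 bits remain
Read 4: bits[15:23] width=8 -> value=82 (bin 01010010); offset now 23 = byte 2 bit 7; 1 bits remain
Read 5: bits[23:24] width=1 -> value=0 (bin 0); offset now 24 = byte 3 bit 0; 0 bits remain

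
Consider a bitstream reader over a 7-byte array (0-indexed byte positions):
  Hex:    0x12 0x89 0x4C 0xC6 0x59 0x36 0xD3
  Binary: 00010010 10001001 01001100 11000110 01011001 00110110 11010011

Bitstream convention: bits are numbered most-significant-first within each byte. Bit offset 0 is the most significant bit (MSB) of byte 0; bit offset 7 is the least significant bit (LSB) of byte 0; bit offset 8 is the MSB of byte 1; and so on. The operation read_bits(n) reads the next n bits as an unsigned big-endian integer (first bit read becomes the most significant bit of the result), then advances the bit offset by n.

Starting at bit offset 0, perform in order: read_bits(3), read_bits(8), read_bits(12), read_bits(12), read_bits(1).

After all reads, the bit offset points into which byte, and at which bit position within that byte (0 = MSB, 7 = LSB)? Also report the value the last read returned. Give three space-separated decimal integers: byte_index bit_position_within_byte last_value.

Read 1: bits[0:3] width=3 -> value=0 (bin 000); offset now 3 = byte 0 bit 3; 53 bits remain
Read 2: bits[3:11] width=8 -> value=148 (bin 10010100); offset now 11 = byte 1 bit 3; 45 bits remain
Read 3: bits[11:23] width=12 -> value=1190 (bin 010010100110); offset now 23 = byte 2 bit 7; 33 bits remain
Read 4: bits[23:35] width=12 -> value=1586 (bin 011000110010); offset now 35 = byte 4 bit 3; 21 bits remain
Read 5: bits[35:36] width=1 -> value=1 (bin 1); offset now 36 = byte 4 bit 4; 20 bits remain

Answer: 4 4 1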